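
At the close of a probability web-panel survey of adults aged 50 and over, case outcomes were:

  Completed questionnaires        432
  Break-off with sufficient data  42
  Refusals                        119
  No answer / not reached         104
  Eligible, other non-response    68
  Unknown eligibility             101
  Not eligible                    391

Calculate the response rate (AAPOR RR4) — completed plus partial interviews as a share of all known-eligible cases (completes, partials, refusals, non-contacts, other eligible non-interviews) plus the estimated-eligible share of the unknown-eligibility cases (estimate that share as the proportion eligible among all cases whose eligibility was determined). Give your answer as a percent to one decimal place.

57.0%

Num = 432 + 42 = 474
Known eligible = 432 + 42 + 119 + 104 + 68 = 765
e = 765 / (765 + 391) = 765 / 1156 = 0.6618
Eligible share of unknowns = 0.6618 × 101 = 66.84
Denominator = 765 + 66.84 = 831.84
RR4 = 474 / 831.84 = 0.5698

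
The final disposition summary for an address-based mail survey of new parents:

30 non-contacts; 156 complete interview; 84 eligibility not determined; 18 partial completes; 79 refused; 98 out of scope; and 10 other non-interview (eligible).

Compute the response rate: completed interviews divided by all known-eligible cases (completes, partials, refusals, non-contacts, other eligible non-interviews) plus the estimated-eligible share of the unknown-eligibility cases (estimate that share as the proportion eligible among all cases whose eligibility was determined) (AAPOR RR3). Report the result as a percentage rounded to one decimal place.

43.8%

Num = 156
Determined eligible = 156 + 18 + 79 + 30 + 10 = 293
e = 293 / (293 + 98) = 293 / 391 = 0.7494
Estimated eligible among unknowns = 0.7494 × 84 = 62.95
Denominator = 293 + 62.95 = 355.95
RR3 = 156 / 355.95 = 0.4383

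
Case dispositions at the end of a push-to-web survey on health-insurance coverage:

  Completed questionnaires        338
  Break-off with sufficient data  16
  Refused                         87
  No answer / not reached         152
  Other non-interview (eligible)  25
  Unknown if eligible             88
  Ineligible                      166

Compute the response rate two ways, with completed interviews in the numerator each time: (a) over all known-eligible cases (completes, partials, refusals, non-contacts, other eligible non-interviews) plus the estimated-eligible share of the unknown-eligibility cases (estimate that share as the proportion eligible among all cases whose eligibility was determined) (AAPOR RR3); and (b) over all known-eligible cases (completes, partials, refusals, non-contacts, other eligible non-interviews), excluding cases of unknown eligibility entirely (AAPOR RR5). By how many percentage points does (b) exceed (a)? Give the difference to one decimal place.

5.5

Top → 338
Known eligible → 338 + 16 + 87 + 152 + 25 = 618
e = 618 / (618 + 166) = 618 / 784 = 0.7883
e × U → 0.7883 × 88 = 69.37
Denom → 618 + 69.37 = 687.37
RR3 = 338 / 687.37 = 0.4917
Denom → 338 + 16 + 87 + 152 + 25 = 618
RR5 = 338 / 618 = 0.5469
Difference = 54.69 − 49.17 = 5.52 percentage points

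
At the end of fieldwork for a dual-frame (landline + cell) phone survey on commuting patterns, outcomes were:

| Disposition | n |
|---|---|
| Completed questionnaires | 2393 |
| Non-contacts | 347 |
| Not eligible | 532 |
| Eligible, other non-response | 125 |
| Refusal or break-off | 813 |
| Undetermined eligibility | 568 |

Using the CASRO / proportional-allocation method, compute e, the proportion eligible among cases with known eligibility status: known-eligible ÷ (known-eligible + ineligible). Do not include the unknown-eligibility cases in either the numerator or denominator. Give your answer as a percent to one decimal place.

87.4%

Eligible (known) = 2393 + 813 + 347 + 125 = 3678
e = 3678 / (3678 + 532) = 3678 / 4210 = 0.8736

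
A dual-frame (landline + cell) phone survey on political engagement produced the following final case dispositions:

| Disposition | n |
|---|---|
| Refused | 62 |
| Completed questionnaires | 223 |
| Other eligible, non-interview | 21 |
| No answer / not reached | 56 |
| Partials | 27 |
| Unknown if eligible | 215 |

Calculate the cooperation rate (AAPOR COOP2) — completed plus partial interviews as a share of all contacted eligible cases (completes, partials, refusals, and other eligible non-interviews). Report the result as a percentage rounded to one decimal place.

Numerator: 223 + 27 = 250
Denom: 223 + 27 + 62 + 21 = 333
COOP2 = 250 / 333 = 0.7508

75.1%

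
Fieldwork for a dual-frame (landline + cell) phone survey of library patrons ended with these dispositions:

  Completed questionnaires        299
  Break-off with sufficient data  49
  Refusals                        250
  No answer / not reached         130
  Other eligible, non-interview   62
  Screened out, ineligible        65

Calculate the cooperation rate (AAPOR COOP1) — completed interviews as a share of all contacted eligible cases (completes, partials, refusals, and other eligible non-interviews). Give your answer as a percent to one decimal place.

Top = 299
Base = 299 + 49 + 250 + 62 = 660
COOP1 = 299 / 660 = 0.4530

45.3%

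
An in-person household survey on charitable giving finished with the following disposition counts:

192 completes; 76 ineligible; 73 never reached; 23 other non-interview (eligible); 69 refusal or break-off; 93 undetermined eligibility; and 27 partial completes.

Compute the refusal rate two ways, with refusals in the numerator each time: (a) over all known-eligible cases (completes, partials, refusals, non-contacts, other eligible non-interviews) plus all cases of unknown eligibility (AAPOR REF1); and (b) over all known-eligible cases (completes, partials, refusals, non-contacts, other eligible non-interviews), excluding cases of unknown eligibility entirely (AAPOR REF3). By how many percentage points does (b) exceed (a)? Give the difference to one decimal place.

3.5

Top → 69
Denom → 192 + 27 + 69 + 73 + 23 + 93 = 477
REF1 = 69 / 477 = 0.1447
Denom → 192 + 27 + 69 + 73 + 23 = 384
REF3 = 69 / 384 = 0.1797
Difference = 17.97 − 14.47 = 3.50 percentage points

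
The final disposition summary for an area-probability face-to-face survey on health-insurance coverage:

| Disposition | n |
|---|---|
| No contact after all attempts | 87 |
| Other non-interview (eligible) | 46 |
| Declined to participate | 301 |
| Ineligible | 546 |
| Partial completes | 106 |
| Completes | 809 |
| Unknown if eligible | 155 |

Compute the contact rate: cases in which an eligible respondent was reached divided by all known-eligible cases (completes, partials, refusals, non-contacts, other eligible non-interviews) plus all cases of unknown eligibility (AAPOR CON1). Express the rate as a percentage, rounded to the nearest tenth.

Num: 809 + 106 + 301 + 46 = 1262
Denom: 809 + 106 + 301 + 87 + 46 + 155 = 1504
CON1 = 1262 / 1504 = 0.8391

83.9%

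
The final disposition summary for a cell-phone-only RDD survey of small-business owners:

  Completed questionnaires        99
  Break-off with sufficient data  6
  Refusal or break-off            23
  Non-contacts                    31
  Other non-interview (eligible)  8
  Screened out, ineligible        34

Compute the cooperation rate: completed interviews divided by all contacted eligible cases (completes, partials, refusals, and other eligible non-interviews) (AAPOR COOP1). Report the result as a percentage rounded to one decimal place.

72.8%

Top = 99
Denominator = 99 + 6 + 23 + 8 = 136
COOP1 = 99 / 136 = 0.7279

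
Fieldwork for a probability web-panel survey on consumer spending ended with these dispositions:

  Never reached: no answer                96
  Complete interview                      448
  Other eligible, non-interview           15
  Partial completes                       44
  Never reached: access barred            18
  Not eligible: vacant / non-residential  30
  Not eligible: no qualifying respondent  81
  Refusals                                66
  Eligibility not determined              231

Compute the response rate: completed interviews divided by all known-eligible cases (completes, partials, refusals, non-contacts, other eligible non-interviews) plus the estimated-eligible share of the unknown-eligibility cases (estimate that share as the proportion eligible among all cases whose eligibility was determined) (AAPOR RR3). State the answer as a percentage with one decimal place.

Non-contacts = 96 + 18 = 114
Not eligible = 81 + 30 = 111
Numerator: 448
Known eligible: 448 + 44 + 66 + 114 + 15 = 687
e = 687 / (687 + 111) = 687 / 798 = 0.8609
Eligible share of unknowns: 0.8609 × 231 = 198.87
Base: 687 + 198.87 = 885.87
RR3 = 448 / 885.87 = 0.5057

50.6%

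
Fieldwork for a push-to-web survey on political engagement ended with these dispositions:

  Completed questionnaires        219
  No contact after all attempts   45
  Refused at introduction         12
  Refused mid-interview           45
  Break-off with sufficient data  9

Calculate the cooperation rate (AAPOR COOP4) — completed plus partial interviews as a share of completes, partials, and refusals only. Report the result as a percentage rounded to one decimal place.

80.0%

Refused = 12 + 45 = 57
Num: 219 + 9 = 228
Denom: 219 + 9 + 57 = 285
COOP4 = 228 / 285 = 0.8000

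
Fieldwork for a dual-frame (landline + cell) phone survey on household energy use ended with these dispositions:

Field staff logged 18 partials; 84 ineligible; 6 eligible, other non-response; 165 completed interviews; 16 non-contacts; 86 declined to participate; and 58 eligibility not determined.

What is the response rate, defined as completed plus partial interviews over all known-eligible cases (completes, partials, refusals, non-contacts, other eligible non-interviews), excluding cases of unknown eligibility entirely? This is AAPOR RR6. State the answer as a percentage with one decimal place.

62.9%

Numerator = 165 + 18 = 183
Denom = 165 + 18 + 86 + 16 + 6 = 291
RR6 = 183 / 291 = 0.6289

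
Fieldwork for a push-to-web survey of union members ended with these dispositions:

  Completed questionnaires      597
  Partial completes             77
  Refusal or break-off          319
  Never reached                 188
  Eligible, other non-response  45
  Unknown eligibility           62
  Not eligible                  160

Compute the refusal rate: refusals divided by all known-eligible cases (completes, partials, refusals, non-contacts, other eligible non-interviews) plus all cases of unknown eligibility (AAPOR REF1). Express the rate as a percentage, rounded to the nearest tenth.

24.8%

Numerator: 319
Base: 597 + 77 + 319 + 188 + 45 + 62 = 1288
REF1 = 319 / 1288 = 0.2477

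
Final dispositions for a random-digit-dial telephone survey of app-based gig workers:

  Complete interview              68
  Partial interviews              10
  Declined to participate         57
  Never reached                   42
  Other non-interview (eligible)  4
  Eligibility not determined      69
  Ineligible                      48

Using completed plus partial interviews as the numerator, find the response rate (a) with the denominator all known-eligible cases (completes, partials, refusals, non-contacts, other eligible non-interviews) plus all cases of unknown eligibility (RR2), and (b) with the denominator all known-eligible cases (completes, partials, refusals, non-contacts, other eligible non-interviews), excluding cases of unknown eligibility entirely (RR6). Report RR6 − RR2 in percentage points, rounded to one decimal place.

Top → 68 + 10 = 78
Denom → 68 + 10 + 57 + 42 + 4 + 69 = 250
RR2 = 78 / 250 = 0.3120
Denom → 68 + 10 + 57 + 42 + 4 = 181
RR6 = 78 / 181 = 0.4309
Difference = 43.09 − 31.20 = 11.89 percentage points

11.9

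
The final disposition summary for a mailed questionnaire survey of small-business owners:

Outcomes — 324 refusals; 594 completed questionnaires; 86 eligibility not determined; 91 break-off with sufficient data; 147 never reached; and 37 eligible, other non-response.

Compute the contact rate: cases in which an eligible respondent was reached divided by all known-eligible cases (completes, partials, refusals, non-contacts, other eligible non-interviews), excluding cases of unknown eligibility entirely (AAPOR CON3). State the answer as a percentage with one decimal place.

87.7%

Numerator: 594 + 91 + 324 + 37 = 1046
Denominator: 594 + 91 + 324 + 147 + 37 = 1193
CON3 = 1046 / 1193 = 0.8768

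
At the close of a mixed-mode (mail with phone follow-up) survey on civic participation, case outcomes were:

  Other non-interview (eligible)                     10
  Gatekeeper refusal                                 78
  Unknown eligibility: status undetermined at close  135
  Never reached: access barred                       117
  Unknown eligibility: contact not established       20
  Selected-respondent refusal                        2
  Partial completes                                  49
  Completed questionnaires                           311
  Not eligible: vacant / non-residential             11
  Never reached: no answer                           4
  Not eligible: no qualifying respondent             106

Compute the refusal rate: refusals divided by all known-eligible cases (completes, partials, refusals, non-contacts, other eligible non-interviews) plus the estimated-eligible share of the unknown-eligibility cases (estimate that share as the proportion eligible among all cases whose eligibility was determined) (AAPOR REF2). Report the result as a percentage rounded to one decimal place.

Declined to participate = 78 + 2 = 80
No answer / not reached = 4 + 117 = 121
Eligibility not determined = 20 + 135 = 155
Screened out, ineligible = 106 + 11 = 117
Top → 80
Determined eligible → 311 + 49 + 80 + 121 + 10 = 571
e = 571 / (571 + 117) = 571 / 688 = 0.8299
Estimated eligible among unknowns → 0.8299 × 155 = 128.63
Base → 571 + 128.63 = 699.63
REF2 = 80 / 699.63 = 0.1143

11.4%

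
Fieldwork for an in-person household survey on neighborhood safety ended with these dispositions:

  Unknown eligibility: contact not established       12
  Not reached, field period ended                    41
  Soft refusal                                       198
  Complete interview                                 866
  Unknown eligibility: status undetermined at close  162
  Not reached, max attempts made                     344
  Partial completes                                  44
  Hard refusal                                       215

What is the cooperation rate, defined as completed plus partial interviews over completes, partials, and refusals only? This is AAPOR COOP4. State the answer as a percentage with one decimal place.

Refused = 215 + 198 = 413
Non-contacts = 41 + 344 = 385
Unknown if eligible = 12 + 162 = 174
Numerator = 866 + 44 = 910
Denom = 866 + 44 + 413 = 1323
COOP4 = 910 / 1323 = 0.6878

68.8%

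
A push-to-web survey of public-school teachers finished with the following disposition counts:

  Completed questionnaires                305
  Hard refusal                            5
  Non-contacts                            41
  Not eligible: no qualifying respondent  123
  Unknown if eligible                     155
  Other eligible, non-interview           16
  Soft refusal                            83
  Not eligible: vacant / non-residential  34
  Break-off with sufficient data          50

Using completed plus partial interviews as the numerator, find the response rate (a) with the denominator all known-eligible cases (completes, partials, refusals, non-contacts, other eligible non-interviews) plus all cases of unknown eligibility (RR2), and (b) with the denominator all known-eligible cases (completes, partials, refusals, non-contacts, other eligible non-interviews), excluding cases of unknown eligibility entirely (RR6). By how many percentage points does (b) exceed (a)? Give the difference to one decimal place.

Declined to participate = 5 + 83 = 88
Screened out, ineligible = 123 + 34 = 157
Numerator = 305 + 50 = 355
Base = 305 + 50 + 88 + 41 + 16 + 155 = 655
RR2 = 355 / 655 = 0.5420
Base = 305 + 50 + 88 + 41 + 16 = 500
RR6 = 355 / 500 = 0.7100
Difference = 71.00 − 54.20 = 16.80 percentage points

16.8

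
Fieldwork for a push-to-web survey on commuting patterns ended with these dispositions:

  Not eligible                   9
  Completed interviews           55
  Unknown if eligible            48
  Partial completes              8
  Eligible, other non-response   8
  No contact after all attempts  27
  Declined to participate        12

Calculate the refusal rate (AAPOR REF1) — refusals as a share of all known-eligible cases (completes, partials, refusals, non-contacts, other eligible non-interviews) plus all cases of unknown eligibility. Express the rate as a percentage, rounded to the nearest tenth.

7.6%

Numerator → 12
Denominator → 55 + 8 + 12 + 27 + 8 + 48 = 158
REF1 = 12 / 158 = 0.0759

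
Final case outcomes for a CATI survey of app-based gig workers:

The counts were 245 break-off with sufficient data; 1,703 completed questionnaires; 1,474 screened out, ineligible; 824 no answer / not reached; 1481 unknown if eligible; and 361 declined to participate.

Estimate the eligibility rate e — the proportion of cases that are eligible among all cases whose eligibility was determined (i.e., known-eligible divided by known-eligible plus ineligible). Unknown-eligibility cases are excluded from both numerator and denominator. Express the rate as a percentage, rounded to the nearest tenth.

Determined eligible: 1703 + 245 + 361 + 824 = 3133
e = 3133 / (3133 + 1474) = 3133 / 4607 = 0.6801

68.0%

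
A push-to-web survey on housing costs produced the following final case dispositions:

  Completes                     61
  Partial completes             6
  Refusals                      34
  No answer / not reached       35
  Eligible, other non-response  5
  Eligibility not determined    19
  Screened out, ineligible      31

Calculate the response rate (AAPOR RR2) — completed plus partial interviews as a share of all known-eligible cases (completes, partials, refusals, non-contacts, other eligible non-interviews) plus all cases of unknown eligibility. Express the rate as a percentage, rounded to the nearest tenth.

Num: 61 + 6 = 67
Denom: 61 + 6 + 34 + 35 + 5 + 19 = 160
RR2 = 67 / 160 = 0.4188

41.9%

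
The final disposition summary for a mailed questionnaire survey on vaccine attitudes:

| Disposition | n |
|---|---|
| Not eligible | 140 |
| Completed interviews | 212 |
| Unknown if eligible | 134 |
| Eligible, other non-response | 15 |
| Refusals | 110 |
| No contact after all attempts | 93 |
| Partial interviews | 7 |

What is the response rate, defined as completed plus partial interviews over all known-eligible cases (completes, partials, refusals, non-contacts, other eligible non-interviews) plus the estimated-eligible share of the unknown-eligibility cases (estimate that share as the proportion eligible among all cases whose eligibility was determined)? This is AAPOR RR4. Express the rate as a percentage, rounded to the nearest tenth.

40.7%

Top = 212 + 7 = 219
Determined eligible = 212 + 7 + 110 + 93 + 15 = 437
e = 437 / (437 + 140) = 437 / 577 = 0.7574
Estimated eligible among unknowns = 0.7574 × 134 = 101.49
Base = 437 + 101.49 = 538.49
RR4 = 219 / 538.49 = 0.4067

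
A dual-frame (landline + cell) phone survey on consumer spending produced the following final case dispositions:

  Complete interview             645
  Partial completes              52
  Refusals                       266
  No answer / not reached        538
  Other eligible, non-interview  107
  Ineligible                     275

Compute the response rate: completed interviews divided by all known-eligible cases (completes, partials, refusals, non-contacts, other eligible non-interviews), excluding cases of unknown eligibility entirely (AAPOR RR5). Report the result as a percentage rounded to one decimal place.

40.1%

Numerator → 645
Denom → 645 + 52 + 266 + 538 + 107 = 1608
RR5 = 645 / 1608 = 0.4011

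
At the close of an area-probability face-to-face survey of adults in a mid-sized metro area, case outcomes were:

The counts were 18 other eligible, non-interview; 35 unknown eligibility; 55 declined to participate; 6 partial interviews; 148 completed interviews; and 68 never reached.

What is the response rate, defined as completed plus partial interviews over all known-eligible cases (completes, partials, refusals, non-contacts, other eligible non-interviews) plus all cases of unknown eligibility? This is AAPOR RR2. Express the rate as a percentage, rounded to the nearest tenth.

46.7%

Num = 148 + 6 = 154
Base = 148 + 6 + 55 + 68 + 18 + 35 = 330
RR2 = 154 / 330 = 0.4667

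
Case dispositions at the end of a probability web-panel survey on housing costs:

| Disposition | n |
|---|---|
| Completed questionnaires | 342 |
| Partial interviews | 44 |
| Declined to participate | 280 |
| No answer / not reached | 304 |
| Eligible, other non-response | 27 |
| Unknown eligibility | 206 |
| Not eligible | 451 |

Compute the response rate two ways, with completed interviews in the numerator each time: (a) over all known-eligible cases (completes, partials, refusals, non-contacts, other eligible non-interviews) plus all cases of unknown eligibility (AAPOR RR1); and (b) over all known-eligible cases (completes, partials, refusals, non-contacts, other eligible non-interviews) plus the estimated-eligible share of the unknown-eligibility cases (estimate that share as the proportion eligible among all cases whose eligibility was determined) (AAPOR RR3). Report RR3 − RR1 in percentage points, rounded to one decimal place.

1.6

Numerator: 342
Denom: 342 + 44 + 280 + 304 + 27 + 206 = 1203
RR1 = 342 / 1203 = 0.2843
Determined eligible: 342 + 44 + 280 + 304 + 27 = 997
e = 997 / (997 + 451) = 997 / 1448 = 0.6885
Eligible share of unknowns: 0.6885 × 206 = 141.83
Denom: 997 + 141.83 = 1138.83
RR3 = 342 / 1138.83 = 0.3003
Difference = 30.03 − 28.43 = 1.60 percentage points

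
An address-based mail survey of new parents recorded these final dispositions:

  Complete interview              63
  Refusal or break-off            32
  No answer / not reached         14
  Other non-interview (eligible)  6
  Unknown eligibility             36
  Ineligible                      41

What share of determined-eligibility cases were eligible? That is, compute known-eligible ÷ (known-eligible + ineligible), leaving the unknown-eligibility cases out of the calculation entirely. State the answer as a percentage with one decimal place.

Determined eligible = 63 + 32 + 14 + 6 = 115
e = 115 / (115 + 41) = 115 / 156 = 0.7372

73.7%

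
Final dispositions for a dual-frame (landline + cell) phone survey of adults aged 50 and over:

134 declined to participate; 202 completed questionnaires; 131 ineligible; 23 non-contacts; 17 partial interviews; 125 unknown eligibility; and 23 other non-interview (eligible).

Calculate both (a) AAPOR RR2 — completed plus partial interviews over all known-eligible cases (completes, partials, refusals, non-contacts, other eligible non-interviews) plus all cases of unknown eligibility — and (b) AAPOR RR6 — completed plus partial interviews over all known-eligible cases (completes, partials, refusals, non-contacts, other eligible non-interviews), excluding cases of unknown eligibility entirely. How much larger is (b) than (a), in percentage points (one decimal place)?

Num = 202 + 17 = 219
Denominator = 202 + 17 + 134 + 23 + 23 + 125 = 524
RR2 = 219 / 524 = 0.4179
Denominator = 202 + 17 + 134 + 23 + 23 = 399
RR6 = 219 / 399 = 0.5489
Difference = 54.89 − 41.79 = 13.10 percentage points

13.1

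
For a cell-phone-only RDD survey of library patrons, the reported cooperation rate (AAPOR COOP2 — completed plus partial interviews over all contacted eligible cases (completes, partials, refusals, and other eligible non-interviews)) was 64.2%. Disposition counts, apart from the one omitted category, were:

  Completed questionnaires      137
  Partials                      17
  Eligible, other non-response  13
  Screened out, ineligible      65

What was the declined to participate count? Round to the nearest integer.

Top: 137 + 17 = 154
COOP2 = 154 / D = 0.642
D = 154 / 0.642 = 239.9
Other denominator terms total 167
declined to participate = 239.9 − 167 ≈ 73

73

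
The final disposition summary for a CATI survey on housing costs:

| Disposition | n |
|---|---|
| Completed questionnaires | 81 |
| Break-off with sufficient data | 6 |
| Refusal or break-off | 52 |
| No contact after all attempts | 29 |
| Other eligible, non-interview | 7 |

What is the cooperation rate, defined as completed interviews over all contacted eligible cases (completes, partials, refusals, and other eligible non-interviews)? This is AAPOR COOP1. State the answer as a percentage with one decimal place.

55.5%

Top: 81
Denom: 81 + 6 + 52 + 7 = 146
COOP1 = 81 / 146 = 0.5548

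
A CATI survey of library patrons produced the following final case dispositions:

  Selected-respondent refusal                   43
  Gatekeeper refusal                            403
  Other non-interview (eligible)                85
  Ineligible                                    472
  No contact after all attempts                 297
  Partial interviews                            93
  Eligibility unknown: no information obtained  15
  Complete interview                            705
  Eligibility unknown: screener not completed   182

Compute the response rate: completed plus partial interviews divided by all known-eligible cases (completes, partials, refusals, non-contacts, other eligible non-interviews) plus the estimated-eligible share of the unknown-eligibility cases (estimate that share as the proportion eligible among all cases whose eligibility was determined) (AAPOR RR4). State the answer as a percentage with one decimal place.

Refusal or break-off = 403 + 43 = 446
Unknown if eligible = 182 + 15 = 197
Numerator = 705 + 93 = 798
Known eligible = 705 + 93 + 446 + 297 + 85 = 1626
e = 1626 / (1626 + 472) = 1626 / 2098 = 0.7750
Estimated eligible among unknowns = 0.7750 × 197 = 152.68
Denominator = 1626 + 152.68 = 1778.68
RR4 = 798 / 1778.68 = 0.4486

44.9%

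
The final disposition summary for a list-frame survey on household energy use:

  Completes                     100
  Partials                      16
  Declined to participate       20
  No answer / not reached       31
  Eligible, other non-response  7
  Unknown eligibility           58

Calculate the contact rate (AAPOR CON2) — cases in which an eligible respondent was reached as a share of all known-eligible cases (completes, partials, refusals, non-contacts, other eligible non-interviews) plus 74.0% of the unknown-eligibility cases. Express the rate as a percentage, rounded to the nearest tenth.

65.9%

Numerator → 100 + 16 + 20 + 7 = 143
Known eligible → 100 + 16 + 20 + 31 + 7 = 174
e × U → 0.7400 × 58 = 42.92
Denom → 174 + 42.92 = 216.92
CON2 = 143 / 216.92 = 0.6592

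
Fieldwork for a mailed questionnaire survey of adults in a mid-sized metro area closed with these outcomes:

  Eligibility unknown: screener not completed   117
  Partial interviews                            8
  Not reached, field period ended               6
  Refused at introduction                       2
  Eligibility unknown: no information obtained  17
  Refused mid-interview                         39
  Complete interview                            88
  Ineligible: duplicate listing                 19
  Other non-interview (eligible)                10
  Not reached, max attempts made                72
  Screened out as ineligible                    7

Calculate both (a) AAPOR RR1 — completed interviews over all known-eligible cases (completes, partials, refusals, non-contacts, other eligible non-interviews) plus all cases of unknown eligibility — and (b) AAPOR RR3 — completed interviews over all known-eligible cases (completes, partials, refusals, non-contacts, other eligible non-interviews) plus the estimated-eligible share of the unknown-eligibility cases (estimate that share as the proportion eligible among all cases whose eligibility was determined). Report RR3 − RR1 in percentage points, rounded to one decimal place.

1.0

Refusal or break-off = 2 + 39 = 41
No answer / not reached = 6 + 72 = 78
Unknown if eligible = 117 + 17 = 134
Out of scope = 7 + 19 = 26
Top = 88
Denom = 88 + 8 + 41 + 78 + 10 + 134 = 359
RR1 = 88 / 359 = 0.2451
Determined eligible = 88 + 8 + 41 + 78 + 10 = 225
e = 225 / (225 + 26) = 225 / 251 = 0.8964
e × U = 0.8964 × 134 = 120.12
Denom = 225 + 120.12 = 345.12
RR3 = 88 / 345.12 = 0.2550
Difference = 25.50 − 24.51 = 0.99 percentage points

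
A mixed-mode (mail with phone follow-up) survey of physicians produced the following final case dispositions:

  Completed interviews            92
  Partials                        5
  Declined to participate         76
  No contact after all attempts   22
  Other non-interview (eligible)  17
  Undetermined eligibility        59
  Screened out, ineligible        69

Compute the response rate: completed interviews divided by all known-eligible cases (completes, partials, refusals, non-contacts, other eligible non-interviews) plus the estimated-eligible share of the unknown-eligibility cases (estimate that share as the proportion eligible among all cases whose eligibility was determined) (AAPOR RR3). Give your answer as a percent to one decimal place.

35.9%

Top = 92
Eligible (known) = 92 + 5 + 76 + 22 + 17 = 212
e = 212 / (212 + 69) = 212 / 281 = 0.7544
Estimated eligible among unknowns = 0.7544 × 59 = 44.51
Denominator = 212 + 44.51 = 256.51
RR3 = 92 / 256.51 = 0.3587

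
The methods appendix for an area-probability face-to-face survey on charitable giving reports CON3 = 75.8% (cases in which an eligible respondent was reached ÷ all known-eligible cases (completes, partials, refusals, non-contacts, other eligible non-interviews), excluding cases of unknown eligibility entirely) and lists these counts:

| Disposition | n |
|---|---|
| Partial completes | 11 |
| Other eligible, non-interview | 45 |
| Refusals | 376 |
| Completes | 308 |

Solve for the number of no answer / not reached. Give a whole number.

Numerator = 308 + 11 + 376 + 45 = 740
CON3 = 740 / D = 0.758
D = 740 / 0.758 = 976.3
Rest of base = 740
no answer / not reached = 976.3 − 740 ≈ 236

236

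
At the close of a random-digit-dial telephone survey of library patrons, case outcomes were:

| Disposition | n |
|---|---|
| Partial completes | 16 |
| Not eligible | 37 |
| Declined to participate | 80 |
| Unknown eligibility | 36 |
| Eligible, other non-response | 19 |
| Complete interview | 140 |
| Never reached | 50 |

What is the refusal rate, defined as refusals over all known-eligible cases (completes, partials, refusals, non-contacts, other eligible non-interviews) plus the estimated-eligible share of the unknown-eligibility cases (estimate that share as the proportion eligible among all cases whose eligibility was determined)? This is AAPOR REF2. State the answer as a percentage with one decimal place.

Num = 80
Eligible (known) = 140 + 16 + 80 + 50 + 19 = 305
e = 305 / (305 + 37) = 305 / 342 = 0.8918
e × U = 0.8918 × 36 = 32.10
Denom = 305 + 32.10 = 337.10
REF2 = 80 / 337.10 = 0.2373

23.7%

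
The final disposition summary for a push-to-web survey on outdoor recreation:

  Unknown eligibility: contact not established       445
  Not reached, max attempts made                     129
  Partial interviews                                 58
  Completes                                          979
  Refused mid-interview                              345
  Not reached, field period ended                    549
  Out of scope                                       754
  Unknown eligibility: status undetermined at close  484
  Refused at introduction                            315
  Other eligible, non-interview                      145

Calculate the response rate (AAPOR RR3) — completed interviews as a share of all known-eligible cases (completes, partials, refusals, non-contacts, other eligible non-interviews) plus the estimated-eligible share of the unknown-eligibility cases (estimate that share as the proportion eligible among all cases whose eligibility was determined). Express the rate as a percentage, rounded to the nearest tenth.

30.3%

Refusals = 315 + 345 = 660
Never reached = 549 + 129 = 678
Unknown if eligible = 445 + 484 = 929
Top → 979
Eligible (known) → 979 + 58 + 660 + 678 + 145 = 2520
e = 2520 / (2520 + 754) = 2520 / 3274 = 0.7697
Estimated eligible among unknowns → 0.7697 × 929 = 715.05
Denominator → 2520 + 715.05 = 3235.05
RR3 = 979 / 3235.05 = 0.3026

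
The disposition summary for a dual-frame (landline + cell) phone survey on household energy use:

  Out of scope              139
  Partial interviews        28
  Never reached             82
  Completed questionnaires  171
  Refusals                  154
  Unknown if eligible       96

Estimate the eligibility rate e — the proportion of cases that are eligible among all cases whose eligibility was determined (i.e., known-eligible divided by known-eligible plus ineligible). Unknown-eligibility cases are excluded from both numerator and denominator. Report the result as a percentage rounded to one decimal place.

75.8%

Known eligible = 171 + 28 + 154 + 82 = 435
e = 435 / (435 + 139) = 435 / 574 = 0.7578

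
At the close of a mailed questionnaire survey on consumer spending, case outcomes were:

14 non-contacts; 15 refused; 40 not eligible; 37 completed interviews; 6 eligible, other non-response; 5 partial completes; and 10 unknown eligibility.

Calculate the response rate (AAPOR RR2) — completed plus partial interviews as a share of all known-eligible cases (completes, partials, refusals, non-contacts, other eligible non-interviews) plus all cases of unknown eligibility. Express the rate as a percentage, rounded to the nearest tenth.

Num = 37 + 5 = 42
Base = 37 + 5 + 15 + 14 + 6 + 10 = 87
RR2 = 42 / 87 = 0.4828

48.3%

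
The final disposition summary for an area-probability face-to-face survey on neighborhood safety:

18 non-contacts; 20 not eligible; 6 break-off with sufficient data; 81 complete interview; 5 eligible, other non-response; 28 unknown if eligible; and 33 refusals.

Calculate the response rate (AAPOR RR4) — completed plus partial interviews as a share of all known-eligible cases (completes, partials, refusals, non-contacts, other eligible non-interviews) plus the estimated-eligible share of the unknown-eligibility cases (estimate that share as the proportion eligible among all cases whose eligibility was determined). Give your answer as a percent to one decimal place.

Num → 81 + 6 = 87
Eligible (known) → 81 + 6 + 33 + 18 + 5 = 143
e = 143 / (143 + 20) = 143 / 163 = 0.8773
e × U → 0.8773 × 28 = 24.56
Denom → 143 + 24.56 = 167.56
RR4 = 87 / 167.56 = 0.5192

51.9%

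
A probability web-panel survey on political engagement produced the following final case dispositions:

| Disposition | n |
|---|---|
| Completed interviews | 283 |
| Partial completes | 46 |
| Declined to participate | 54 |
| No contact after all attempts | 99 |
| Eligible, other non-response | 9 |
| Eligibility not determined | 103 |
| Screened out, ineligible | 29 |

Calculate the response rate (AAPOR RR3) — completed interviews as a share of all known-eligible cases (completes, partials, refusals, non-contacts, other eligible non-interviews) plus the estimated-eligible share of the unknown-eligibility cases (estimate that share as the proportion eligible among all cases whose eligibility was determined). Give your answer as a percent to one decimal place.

Num → 283
Known eligible → 283 + 46 + 54 + 99 + 9 = 491
e = 491 / (491 + 29) = 491 / 520 = 0.9442
e × U → 0.9442 × 103 = 97.25
Denominator → 491 + 97.25 = 588.25
RR3 = 283 / 588.25 = 0.4811

48.1%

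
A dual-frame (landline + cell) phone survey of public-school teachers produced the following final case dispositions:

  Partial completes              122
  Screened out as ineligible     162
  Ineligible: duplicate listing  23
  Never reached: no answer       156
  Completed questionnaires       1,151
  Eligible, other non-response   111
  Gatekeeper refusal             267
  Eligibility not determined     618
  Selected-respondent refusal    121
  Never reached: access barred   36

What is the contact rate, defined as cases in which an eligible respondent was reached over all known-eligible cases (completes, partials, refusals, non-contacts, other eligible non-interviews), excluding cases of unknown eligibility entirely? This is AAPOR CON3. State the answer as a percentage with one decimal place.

Refused = 267 + 121 = 388
Non-contacts = 156 + 36 = 192
Ineligible = 162 + 23 = 185
Top: 1151 + 122 + 388 + 111 = 1772
Base: 1151 + 122 + 388 + 192 + 111 = 1964
CON3 = 1772 / 1964 = 0.9022

90.2%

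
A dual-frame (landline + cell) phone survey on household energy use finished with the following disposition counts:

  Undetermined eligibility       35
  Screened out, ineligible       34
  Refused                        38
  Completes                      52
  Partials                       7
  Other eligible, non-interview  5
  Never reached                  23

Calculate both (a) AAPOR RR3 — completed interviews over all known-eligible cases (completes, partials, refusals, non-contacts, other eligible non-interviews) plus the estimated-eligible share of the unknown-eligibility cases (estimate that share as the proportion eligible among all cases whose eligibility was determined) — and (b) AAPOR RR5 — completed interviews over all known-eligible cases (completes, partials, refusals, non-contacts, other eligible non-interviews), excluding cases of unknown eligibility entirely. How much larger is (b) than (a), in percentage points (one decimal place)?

Num = 52
Known eligible = 52 + 7 + 38 + 23 + 5 = 125
e = 125 / (125 + 34) = 125 / 159 = 0.7862
Eligible share of unknowns = 0.7862 × 35 = 27.52
Denominator = 125 + 27.52 = 152.52
RR3 = 52 / 152.52 = 0.3409
Denominator = 52 + 7 + 38 + 23 + 5 = 125
RR5 = 52 / 125 = 0.4160
Difference = 41.60 − 34.09 = 7.51 percentage points

7.5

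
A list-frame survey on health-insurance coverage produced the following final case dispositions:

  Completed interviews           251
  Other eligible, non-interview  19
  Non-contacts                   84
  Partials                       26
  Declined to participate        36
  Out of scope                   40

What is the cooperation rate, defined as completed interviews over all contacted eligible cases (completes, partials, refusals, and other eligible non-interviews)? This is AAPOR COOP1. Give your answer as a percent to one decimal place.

75.6%

Num = 251
Denom = 251 + 26 + 36 + 19 = 332
COOP1 = 251 / 332 = 0.7560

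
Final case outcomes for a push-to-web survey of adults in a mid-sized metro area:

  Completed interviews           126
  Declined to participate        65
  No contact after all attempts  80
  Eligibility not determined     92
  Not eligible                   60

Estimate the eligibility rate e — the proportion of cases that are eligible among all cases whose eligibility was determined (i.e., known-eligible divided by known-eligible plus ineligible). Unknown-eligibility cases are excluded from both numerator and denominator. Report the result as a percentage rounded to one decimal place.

Known eligible = 126 + 65 + 80 = 271
e = 271 / (271 + 60) = 271 / 331 = 0.8187

81.9%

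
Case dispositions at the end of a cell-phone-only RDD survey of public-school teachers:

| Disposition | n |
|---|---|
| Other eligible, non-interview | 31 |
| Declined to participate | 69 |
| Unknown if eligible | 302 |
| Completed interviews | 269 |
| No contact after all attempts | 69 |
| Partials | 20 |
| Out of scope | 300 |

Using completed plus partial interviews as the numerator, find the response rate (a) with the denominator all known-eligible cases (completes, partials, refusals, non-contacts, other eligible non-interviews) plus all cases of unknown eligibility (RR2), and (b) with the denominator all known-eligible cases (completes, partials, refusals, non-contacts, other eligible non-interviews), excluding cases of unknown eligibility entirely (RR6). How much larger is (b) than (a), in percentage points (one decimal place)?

25.1

Numerator: 269 + 20 = 289
Denom: 269 + 20 + 69 + 69 + 31 + 302 = 760
RR2 = 289 / 760 = 0.3803
Denom: 269 + 20 + 69 + 69 + 31 = 458
RR6 = 289 / 458 = 0.6310
Difference = 63.10 − 38.03 = 25.07 percentage points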